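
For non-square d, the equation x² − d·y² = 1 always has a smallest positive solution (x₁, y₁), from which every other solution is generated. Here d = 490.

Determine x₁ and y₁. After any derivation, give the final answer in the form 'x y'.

d=490: √d = [22; 7,2,1,4,4,4,1,2,7,44] (ℓ=10, even), read p_9/q_9
i=0: a=22 ⇒ p=22, q=1
…
i=3: a=1 ⇒ p=487, q=22
i=4: a=4 ⇒ p=2280, q=103
i=5: a=4 ⇒ p=9607, q=434
i=6: a=4 ⇒ p=40708, q=1839
i=7: a=1 ⇒ p=50315, q=2273
i=8: a=2 ⇒ p=141338, q=6385
i=9: a=7 ⇒ p=1039681, q=46968
(x₁, y₁) = (1039681, 46968);  1039681² − 490·46968² = 1 ✓

1039681 46968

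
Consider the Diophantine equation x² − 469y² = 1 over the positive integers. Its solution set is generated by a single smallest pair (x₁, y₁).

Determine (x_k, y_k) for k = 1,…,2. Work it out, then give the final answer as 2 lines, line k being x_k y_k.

[21; 1,1,1,10,6,10,1,1,1,42] for √469; ℓ=10 ⇒ convergent index 9
step 0: (21, 1)  from 21·(1,0) + (0,1)
…
step 2: (43, 2)  from 1·(22,1) + (21,1)
…
step 4: (693, 32)  from 10·(65,3) + (43,2)
step 5: (4223, 195)  from 6·(693,32) + (65,3)
step 6: (42923, 1982)  from 10·(4223,195) + (693,32)
…
step 8: (90069, 4159)  from 1·(47146,2177) + (42923,1982)
step 9: (137215, 6336)  from 1·(90069,4159) + (47146,2177)
→ (137215, 6336).  Check: 137215²=18827956225, 469·6336²=18827956224, difference 1.
k=2:  x_2 = 137215·137215+469·6336·6336 = 37655912449,  y_2 = 137215·6336+6336·137215 = 1738788480

137215 6336
37655912449 1738788480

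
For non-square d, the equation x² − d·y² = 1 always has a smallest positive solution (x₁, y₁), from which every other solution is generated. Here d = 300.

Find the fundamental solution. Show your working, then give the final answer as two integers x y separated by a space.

1351 78

√300 = [17; 3,8,3,34, …], period ℓ=4 (even) → k=3
a_0=17:  p_0=17·1+0=17,  q_0=17·0+1=1
a_1=3:  p_1=3·17+1=52,  q_1=3·1+0=3
a_2=8:  p_2=8·52+17=433,  q_2=8·3+1=25
a_3=3:  p_3=3·433+52=1351,  q_3=3·25+3=78
→ (1351, 78).  Check: 1351²=1825201, 300·78²=1825200, difference 1.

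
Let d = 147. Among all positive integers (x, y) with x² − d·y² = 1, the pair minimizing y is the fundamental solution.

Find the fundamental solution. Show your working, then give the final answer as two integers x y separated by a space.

√147 = [12; 8,24, …], period ℓ=2 (even) → k=1
k=0  a_k=12  p_k/q_k = 12/1
k=1  a_k=8  p_k/q_k = 97/8
fundamental: x₁=97, y₁=8  (since 9409 − 147·64 = 1)

97 8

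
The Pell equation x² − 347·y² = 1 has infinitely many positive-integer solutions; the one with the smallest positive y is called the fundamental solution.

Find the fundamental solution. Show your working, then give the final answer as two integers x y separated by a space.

d=347: √d = [18; 1,1,1,2,4,…,1,1,36] (ℓ=14, even), read p_13/q_13
a_0=18:  p_0=18·1+0=18,  q_0=18·0+1=1
…
a_5=4:  p_5=4·149+56=652,  q_5=4·8+3=35
…
a_10=2:  p_10=2·74549+15070=164168,  q_10=2·4002+809=8813
a_11=1:  p_11=1·164168+74549=238717,  q_11=1·8813+4002=12815
a_12=1:  p_12=1·238717+164168=402885,  q_12=1·12815+8813=21628
a_13=1:  p_13=1·402885+238717=641602,  q_13=1·21628+12815=34443
→ (641602, 34443).  Check: 641602²=411653126404, 347·34443²=411653126403, difference 1.

641602 34443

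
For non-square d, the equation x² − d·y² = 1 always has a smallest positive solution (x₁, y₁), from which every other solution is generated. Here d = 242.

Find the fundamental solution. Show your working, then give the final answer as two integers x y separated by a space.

d=242: √d = [15; 1,1,3,1,14,1,3,1,1,30] (ℓ=10, even), read p_9/q_9
k=0  a_k=15  p_k/q_k = 15/1
k=1  a_k=1  p_k/q_k = 16/1
…
k=5  a_k=14  p_k/q_k = 2069/133
…
k=8  a_k=1  p_k/q_k = 10905/701
k=9  a_k=1  p_k/q_k = 19601/1260
fundamental: x₁=19601, y₁=1260  (since 384199201 − 242·1587600 = 1)

19601 1260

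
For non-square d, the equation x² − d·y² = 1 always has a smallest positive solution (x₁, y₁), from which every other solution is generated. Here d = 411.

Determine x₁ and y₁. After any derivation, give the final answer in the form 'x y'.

d=411: √d = [20; 3,1,1,1,19,1,1,1,3,40] (ℓ=10, even), read p_9/q_9
i=0: a=20 ⇒ p=20, q=1
…
i=2: a=1 ⇒ p=81, q=4
i=3: a=1 ⇒ p=142, q=7
…
i=5: a=19 ⇒ p=4379, q=216
…
i=8: a=1 ⇒ p=13583, q=670
i=9: a=3 ⇒ p=49730, q=2453
→ (49730, 2453).  Check: 49730²=2473072900, 411·2453²=2473072899, difference 1.

49730 2453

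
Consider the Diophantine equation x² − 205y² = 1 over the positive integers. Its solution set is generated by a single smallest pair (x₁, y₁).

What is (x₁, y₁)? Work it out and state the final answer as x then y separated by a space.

39689 2772

[14; 3,6,1,4,1,6,3,28] for √205; ℓ=8 ⇒ convergent index 7
step 0: (14, 1)  from 14·(1,0) + (0,1)
step 1: (43, 3)  from 3·(14,1) + (1,0)
step 2: (272, 19)  from 6·(43,3) + (14,1)
…
step 6: (12614, 881)  from 6·(1847,129) + (1532,107)
step 7: (39689, 2772)  from 3·(12614,881) + (1847,129)
(x₁, y₁) = (39689, 2772);  39689² − 205·2772² = 1 ✓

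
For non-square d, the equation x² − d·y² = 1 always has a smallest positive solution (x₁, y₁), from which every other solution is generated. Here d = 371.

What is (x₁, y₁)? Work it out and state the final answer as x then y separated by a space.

1695 88

[19; 3,1,4,1,3,38] for √371; ℓ=6 ⇒ convergent index 5
k=0  a_k=19  p_k/q_k = 19/1
…
k=2  a_k=1  p_k/q_k = 77/4
…
k=4  a_k=1  p_k/q_k = 443/23
k=5  a_k=3  p_k/q_k = 1695/88
(x₁, y₁) = (1695, 88);  1695² − 371·88² = 1 ✓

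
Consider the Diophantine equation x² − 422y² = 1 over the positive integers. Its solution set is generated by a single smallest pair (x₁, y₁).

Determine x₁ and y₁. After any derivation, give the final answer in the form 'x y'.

7022501 341850

√422 → a₀=20, period (1,1,5,2,1,…,1,1,40); ℓ=14 even so k=13
k=0  a_k=20  p_k/q_k = 20/1
…
k=7  a_k=20  p_k/q_k = 53719/2615
…
k=12  a_k=1  p_k/q_k = 3810680/185501
k=13  a_k=1  p_k/q_k = 7022501/341850
→ (7022501, 341850).  Check: 7022501²=49315520295001, 422·341850²=49315520295000, difference 1.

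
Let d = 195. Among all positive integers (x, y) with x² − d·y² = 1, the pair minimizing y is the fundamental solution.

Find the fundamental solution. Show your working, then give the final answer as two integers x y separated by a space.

√195 = [13; 1,26, …], period ℓ=2 (even) → k=1
step 0: (13, 1)  from 13·(1,0) + (0,1)
step 1: (14, 1)  from 1·(13,1) + (1,0)
fundamental: x₁=14, y₁=1  (since 196 − 195·1 = 1)

14 1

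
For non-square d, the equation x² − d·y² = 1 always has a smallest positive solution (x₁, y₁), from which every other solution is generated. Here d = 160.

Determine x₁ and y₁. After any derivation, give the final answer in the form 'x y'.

[12; 1,1,1,5,1,1,1,24] for √160; ℓ=8 ⇒ convergent index 7
a_0=12:  p_0=12·1+0=12,  q_0=12·0+1=1
…
a_6=1:  p_6=1·253+215=468,  q_6=1·20+17=37
a_7=1:  p_7=1·468+253=721,  q_7=1·37+20=57
→ (721, 57).  Check: 721²=519841, 160·57²=519840, difference 1.

721 57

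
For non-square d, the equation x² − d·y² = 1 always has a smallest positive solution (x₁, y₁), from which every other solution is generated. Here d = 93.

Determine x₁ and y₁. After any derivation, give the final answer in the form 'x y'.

√93 = [9; 1,1,1,4,6,4,1,1,1,18, …], period ℓ=10 (even) → k=9
a_0=9:  p_0=9·1+0=9,  q_0=9·0+1=1
…
a_2=1:  p_2=1·10+9=19,  q_2=1·1+1=2
a_3=1:  p_3=1·19+10=29,  q_3=1·2+1=3
…
a_8=1:  p_8=1·4330+3491=7821,  q_8=1·449+362=811
a_9=1:  p_9=1·7821+4330=12151,  q_9=1·811+449=1260
(x₁, y₁) = (12151, 1260);  12151² − 93·1260² = 1 ✓

12151 1260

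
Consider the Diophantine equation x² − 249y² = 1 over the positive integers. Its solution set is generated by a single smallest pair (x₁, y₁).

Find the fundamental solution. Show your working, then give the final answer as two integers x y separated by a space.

8553815 542076

[15; 1,3,1,1,5,…,3,1,30] for √249; ℓ=16 ⇒ convergent index 15
step 0: (15, 1)  from 15·(1,0) + (0,1)
step 1: (16, 1)  from 1·(15,1) + (1,0)
…
step 3: (79, 5)  from 1·(63,4) + (16,1)
step 4: (142, 9)  from 1·(79,5) + (63,4)
step 5: (789, 50)  from 5·(142,9) + (79,5)
step 6: (931, 59)  from 1·(789,50) + (142,9)
step 7: (3582, 227)  from 3·(931,59) + (789,50)
step 8: (36751, 2329)  from 10·(3582,227) + (931,59)
step 9: (113835, 7214)  from 3·(36751,2329) + (3582,227)
step 10: (150586, 9543)  from 1·(113835,7214) + (36751,2329)
step 11: (866765, 54929)  from 5·(150586,9543) + (113835,7214)
step 12: (1017351, 64472)  from 1·(866765,54929) + (150586,9543)
step 13: (1884116, 119401)  from 1·(1017351,64472) + (866765,54929)
step 14: (6669699, 422675)  from 3·(1884116,119401) + (1017351,64472)
step 15: (8553815, 542076)  from 1·(6669699,422675) + (1884116,119401)
fundamental: x₁=8553815, y₁=542076  (since 73167751054225 − 249·293846389776 = 1)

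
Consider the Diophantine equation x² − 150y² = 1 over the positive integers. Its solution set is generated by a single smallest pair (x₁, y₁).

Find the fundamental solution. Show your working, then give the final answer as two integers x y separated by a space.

49 4

[12; 4,24] for √150; ℓ=2 ⇒ convergent index 1
a_0=12:  p_0=12·1+0=12,  q_0=12·0+1=1
a_1=4:  p_1=4·12+1=49,  q_1=4·1+0=4
→ (49, 4).  Check: 49²=2401, 150·4²=2400, difference 1.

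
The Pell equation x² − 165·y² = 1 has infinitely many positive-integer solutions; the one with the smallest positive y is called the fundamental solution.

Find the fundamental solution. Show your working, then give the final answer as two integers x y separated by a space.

1079 84

[12; 1,5,2,5,1,24] for √165; ℓ=6 ⇒ convergent index 5
step 0: (12, 1)  from 12·(1,0) + (0,1)
step 1: (13, 1)  from 1·(12,1) + (1,0)
…
step 4: (912, 71)  from 5·(167,13) + (77,6)
step 5: (1079, 84)  from 1·(912,71) + (167,13)
fundamental: x₁=1079, y₁=84  (since 1164241 − 165·7056 = 1)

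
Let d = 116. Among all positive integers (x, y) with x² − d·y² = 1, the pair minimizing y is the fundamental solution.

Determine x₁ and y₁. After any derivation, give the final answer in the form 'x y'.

[10; 1,3,2,1,4,1,2,3,1,20] for √116; ℓ=10 ⇒ convergent index 9
k=0  a_k=10  p_k/q_k = 10/1
k=1  a_k=1  p_k/q_k = 11/1
k=2  a_k=3  p_k/q_k = 43/4
…
k=4  a_k=1  p_k/q_k = 140/13
…
k=7  a_k=2  p_k/q_k = 2251/209
k=8  a_k=3  p_k/q_k = 7550/701
k=9  a_k=1  p_k/q_k = 9801/910
(x₁, y₁) = (9801, 910);  9801² − 116·910² = 1 ✓

9801 910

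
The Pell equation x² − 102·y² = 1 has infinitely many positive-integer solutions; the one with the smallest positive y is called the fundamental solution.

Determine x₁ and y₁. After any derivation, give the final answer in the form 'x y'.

√102 = [10; 10,20, …], period ℓ=2 (even) → k=1
a_0=10:  p_0=10·1+0=10,  q_0=10·0+1=1
a_1=10:  p_1=10·10+1=101,  q_1=10·1+0=10
(x₁, y₁) = (101, 10);  101² − 102·10² = 1 ✓

101 10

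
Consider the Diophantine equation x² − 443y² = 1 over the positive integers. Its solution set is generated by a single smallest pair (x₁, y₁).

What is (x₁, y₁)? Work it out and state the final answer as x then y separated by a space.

442 21

√443 → a₀=21, period (21,42); ℓ=2 even so k=1
i=0: a=21 ⇒ p=21, q=1
i=1: a=21 ⇒ p=442, q=21
fundamental: x₁=442, y₁=21  (since 195364 − 443·441 = 1)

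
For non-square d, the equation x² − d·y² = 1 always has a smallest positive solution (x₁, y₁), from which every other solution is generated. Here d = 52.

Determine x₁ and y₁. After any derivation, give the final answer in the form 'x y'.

[7; 4,1,2,1,4,14] for √52; ℓ=6 ⇒ convergent index 5
a_0=7:  p_0=7·1+0=7,  q_0=7·0+1=1
a_1=4:  p_1=4·7+1=29,  q_1=4·1+0=4
a_2=1:  p_2=1·29+7=36,  q_2=1·4+1=5
a_3=2:  p_3=2·36+29=101,  q_3=2·5+4=14
a_4=1:  p_4=1·101+36=137,  q_4=1·14+5=19
a_5=4:  p_5=4·137+101=649,  q_5=4·19+14=90
fundamental: x₁=649, y₁=90  (since 421201 − 52·8100 = 1)

649 90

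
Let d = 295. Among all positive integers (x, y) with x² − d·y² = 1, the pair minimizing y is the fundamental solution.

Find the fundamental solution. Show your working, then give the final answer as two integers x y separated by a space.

2024999 117900

√295 → a₀=17, period (5,1,2,3,2,6,2,3,2,1,5,34); ℓ=12 even so k=11
a_0=17:  p_0=17·1+0=17,  q_0=17·0+1=1
…
a_2=1:  p_2=1·86+17=103,  q_2=1·5+1=6
…
a_10=1:  p_10=1·247414+108103=355517,  q_10=1·14405+6294=20699
a_11=5:  p_11=5·355517+247414=2024999,  q_11=5·20699+14405=117900
→ (2024999, 117900).  Check: 2024999²=4100620950001, 295·117900²=4100620950000, difference 1.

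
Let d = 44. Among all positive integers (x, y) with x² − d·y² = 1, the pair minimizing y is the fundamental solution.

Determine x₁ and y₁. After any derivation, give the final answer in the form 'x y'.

[6; 1,1,1,2,1,1,1,12] for √44; ℓ=8 ⇒ convergent index 7
k=0  a_k=6  p_k/q_k = 6/1
k=1  a_k=1  p_k/q_k = 7/1
k=2  a_k=1  p_k/q_k = 13/2
k=3  a_k=1  p_k/q_k = 20/3
k=4  a_k=2  p_k/q_k = 53/8
…
k=6  a_k=1  p_k/q_k = 126/19
k=7  a_k=1  p_k/q_k = 199/30
→ (199, 30).  Check: 199²=39601, 44·30²=39600, difference 1.

199 30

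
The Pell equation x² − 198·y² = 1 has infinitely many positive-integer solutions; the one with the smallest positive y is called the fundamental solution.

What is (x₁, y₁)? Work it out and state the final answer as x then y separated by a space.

√198 → a₀=14, period (14,28); ℓ=2 even so k=1
i=0: a=14 ⇒ p=14, q=1
i=1: a=14 ⇒ p=197, q=14
fundamental: x₁=197, y₁=14  (since 38809 − 198·196 = 1)

197 14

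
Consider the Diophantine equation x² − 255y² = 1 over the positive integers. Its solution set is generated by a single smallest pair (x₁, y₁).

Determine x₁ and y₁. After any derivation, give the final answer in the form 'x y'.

d=255: √d = [15; 1,30] (ℓ=2, even), read p_1/q_1
step 0: (15, 1)  from 15·(1,0) + (0,1)
step 1: (16, 1)  from 1·(15,1) + (1,0)
fundamental: x₁=16, y₁=1  (since 256 − 255·1 = 1)

16 1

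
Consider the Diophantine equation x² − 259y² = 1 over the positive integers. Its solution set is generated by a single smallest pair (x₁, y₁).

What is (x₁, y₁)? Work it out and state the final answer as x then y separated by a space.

√259 = [16; 10,1,2,3,4,3,2,1,10,32, …], period ℓ=10 (even) → k=9
step 0: (16, 1)  from 16·(1,0) + (0,1)
step 1: (161, 10)  from 10·(16,1) + (1,0)
step 2: (177, 11)  from 1·(161,10) + (16,1)
step 3: (515, 32)  from 2·(177,11) + (161,10)
step 4: (1722, 107)  from 3·(515,32) + (177,11)
…
step 6: (23931, 1487)  from 3·(7403,460) + (1722,107)
…
step 8: (79196, 4921)  from 1·(55265,3434) + (23931,1487)
step 9: (847225, 52644)  from 10·(79196,4921) + (55265,3434)
(x₁, y₁) = (847225, 52644);  847225² − 259·52644² = 1 ✓

847225 52644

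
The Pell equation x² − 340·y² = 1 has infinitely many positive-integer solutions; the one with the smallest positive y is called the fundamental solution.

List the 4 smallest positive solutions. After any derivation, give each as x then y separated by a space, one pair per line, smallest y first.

√340 → a₀=18, period (2,3,1,1,1,…,3,2,36); ℓ=14 even so k=13
a_0=18:  p_0=18·1+0=18,  q_0=18·0+1=1
…
a_3=1:  p_3=1·129+37=166,  q_3=1·7+2=9
…
a_12=3:  p_12=3·34813+21039=125478,  q_12=3·1888+1141=6805
a_13=2:  p_13=2·125478+34813=285769,  q_13=2·6805+1888=15498
→ (285769, 15498).  Check: 285769²=81663921361, 340·15498²=81663921360, difference 1.
(x_2, y_2) = (285769·285769 + 340·15498·15498, 285769·15498 + 15498·285769) = (163327842721, 8857695924)
(x_3, y_3) = (285769·163327842721 + 340·15498·8857695924, 285769·8857695924 + 15498·163327842721) = (93348068572789129, 5062509812995614)
(x_4, y_4) = (285769·93348068572789129 + 340·15498·5062509812995614, 285769·5062509812995614 + 15498·93348068572789129) = (53351968415791425367681, 2893416733491029538408)

285769 15498
163327842721 8857695924
93348068572789129 5062509812995614
53351968415791425367681 2893416733491029538408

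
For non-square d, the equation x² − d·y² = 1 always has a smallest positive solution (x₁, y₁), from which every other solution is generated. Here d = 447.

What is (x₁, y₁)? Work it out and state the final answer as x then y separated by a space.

√447 → a₀=21, period (7,42); ℓ=2 even so k=1
a_0=21:  p_0=21·1+0=21,  q_0=21·0+1=1
a_1=7:  p_1=7·21+1=148,  q_1=7·1+0=7
fundamental: x₁=148, y₁=7  (since 21904 − 447·49 = 1)

148 7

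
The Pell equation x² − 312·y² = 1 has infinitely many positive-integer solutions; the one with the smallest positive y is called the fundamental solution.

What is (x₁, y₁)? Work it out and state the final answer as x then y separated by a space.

d=312: √d = [17; 1,1,1,34] (ℓ=4, even), read p_3/q_3
a_0=17:  p_0=17·1+0=17,  q_0=17·0+1=1
…
a_2=1:  p_2=1·18+17=35,  q_2=1·1+1=2
a_3=1:  p_3=1·35+18=53,  q_3=1·2+1=3
→ (53, 3).  Check: 53²=2809, 312·3²=2808, difference 1.

53 3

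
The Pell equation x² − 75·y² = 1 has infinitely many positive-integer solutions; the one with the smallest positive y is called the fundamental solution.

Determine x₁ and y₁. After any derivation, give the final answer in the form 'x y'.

√75 = [8; 1,1,1,16, …], period ℓ=4 (even) → k=3
k=0  a_k=8  p_k/q_k = 8/1
k=1  a_k=1  p_k/q_k = 9/1
k=2  a_k=1  p_k/q_k = 17/2
k=3  a_k=1  p_k/q_k = 26/3
fundamental: x₁=26, y₁=3  (since 676 − 75·9 = 1)

26 3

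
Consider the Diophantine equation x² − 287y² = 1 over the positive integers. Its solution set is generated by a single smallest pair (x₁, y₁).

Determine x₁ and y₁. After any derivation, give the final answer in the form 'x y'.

288 17

d=287: √d = [16; 1,15,1,32] (ℓ=4, even), read p_3/q_3
k=0  a_k=16  p_k/q_k = 16/1
…
k=2  a_k=15  p_k/q_k = 271/16
k=3  a_k=1  p_k/q_k = 288/17
fundamental: x₁=288, y₁=17  (since 82944 − 287·289 = 1)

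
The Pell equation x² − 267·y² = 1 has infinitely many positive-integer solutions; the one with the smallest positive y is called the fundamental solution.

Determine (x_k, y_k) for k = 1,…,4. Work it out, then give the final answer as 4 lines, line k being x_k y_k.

√267 = [16; 2,1,15,1,2,32, …], period ℓ=6 (even) → k=5
i=0: a=16 ⇒ p=16, q=1
…
i=2: a=1 ⇒ p=49, q=3
i=3: a=15 ⇒ p=768, q=47
i=4: a=1 ⇒ p=817, q=50
i=5: a=2 ⇒ p=2402, q=147
(x₁, y₁) = (2402, 147);  2402² − 267·147² = 1 ✓
k=2:  x_2 = 2402·2402+267·147·147 = 11539207,  y_2 = 2402·147+147·2402 = 706188
k=3:  x_3 = 2402·11539207+267·147·706188 = 55434348026,  y_3 = 2402·706188+147·11539207 = 3392527005
k=4:  x_4 = 2402·55434348026+267·147·3392527005 = 266306596377697,  y_4 = 2402·3392527005+147·55434348026 = 16297699025832

2402 147
11539207 706188
55434348026 3392527005
266306596377697 16297699025832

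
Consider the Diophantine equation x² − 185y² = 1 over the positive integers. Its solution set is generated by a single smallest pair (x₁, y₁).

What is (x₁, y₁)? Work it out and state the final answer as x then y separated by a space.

d=185: √d = [13; 1,1,1,1,26] (ℓ=5, odd), read p_9/q_9
k=0  a_k=13  p_k/q_k = 13/1
…
k=6  a_k=1  p_k/q_k = 1877/138
k=7  a_k=1  p_k/q_k = 3686/271
k=8  a_k=1  p_k/q_k = 5563/409
k=9  a_k=1  p_k/q_k = 9249/680
→ (9249, 680).  Check: 9249²=85544001, 185·680²=85544000, difference 1.

9249 680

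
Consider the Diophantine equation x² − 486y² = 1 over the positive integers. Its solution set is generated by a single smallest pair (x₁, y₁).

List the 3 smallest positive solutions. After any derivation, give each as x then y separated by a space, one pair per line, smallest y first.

485 22
470449 21340
456335045 20699778

√486 = [22; 22,44, …], period ℓ=2 (even) → k=1
i=0: a=22 ⇒ p=22, q=1
i=1: a=22 ⇒ p=485, q=22
fundamental: x₁=485, y₁=22  (since 235225 − 486·484 = 1)
k=2:  x_2 = 485·485+486·22·22 = 470449,  y_2 = 485·22+22·485 = 21340
k=3:  x_3 = 485·470449+486·22·21340 = 456335045,  y_3 = 485·21340+22·470449 = 20699778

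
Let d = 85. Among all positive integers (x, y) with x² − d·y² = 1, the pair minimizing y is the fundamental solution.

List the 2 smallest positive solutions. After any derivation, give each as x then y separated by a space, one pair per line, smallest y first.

285769 30996
163327842721 17715391848

d=85: √d = [9; 4,1,1,4,18] (ℓ=5, odd), read p_9/q_9
step 0: (9, 1)  from 9·(1,0) + (0,1)
step 1: (37, 4)  from 4·(9,1) + (1,0)
step 2: (46, 5)  from 1·(37,4) + (9,1)
…
step 8: (62739, 6805)  from 1·(34813,3776) + (27926,3029)
step 9: (285769, 30996)  from 4·(62739,6805) + (34813,3776)
fundamental: x₁=285769, y₁=30996  (since 81663921361 − 85·960752016 = 1)
(285769+30996√85)^2 = 163327842721 + 17715391848√85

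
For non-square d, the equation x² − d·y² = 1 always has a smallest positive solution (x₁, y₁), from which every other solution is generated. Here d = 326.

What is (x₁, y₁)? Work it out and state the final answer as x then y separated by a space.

325 18

√326 → a₀=18, period (18,36); ℓ=2 even so k=1
k=0  a_k=18  p_k/q_k = 18/1
k=1  a_k=18  p_k/q_k = 325/18
fundamental: x₁=325, y₁=18  (since 105625 − 326·324 = 1)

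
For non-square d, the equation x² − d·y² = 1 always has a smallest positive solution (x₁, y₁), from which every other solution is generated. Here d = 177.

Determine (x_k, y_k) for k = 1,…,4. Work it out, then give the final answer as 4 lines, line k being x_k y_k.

√177 = [13; 3,3,2,8,2,3,3,26, …], period ℓ=8 (even) → k=7
step 0: (13, 1)  from 13·(1,0) + (0,1)
step 1: (40, 3)  from 3·(13,1) + (1,0)
…
step 4: (2581, 194)  from 8·(306,23) + (133,10)
step 5: (5468, 411)  from 2·(2581,194) + (306,23)
step 6: (18985, 1427)  from 3·(5468,411) + (2581,194)
step 7: (62423, 4692)  from 3·(18985,1427) + (5468,411)
→ (62423, 4692).  Check: 62423²=3896630929, 177·4692²=3896630928, difference 1.
k=2:  x_2 = 62423·62423+177·4692·4692 = 7793261857,  y_2 = 62423·4692+4692·62423 = 585777432
k=3:  x_3 = 62423·7793261857+177·4692·585777432 = 972957569736599,  y_3 = 62423·585777432+4692·7793261857 = 73131969270780
k=4:  x_4 = 62423·972957569736599+177·4692·73131969270780 = 121469860743542176897,  y_4 = 62423·73131969270780+4692·972957569736599 = 9130233834994022448

62423 4692
7793261857 585777432
972957569736599 73131969270780
121469860743542176897 9130233834994022448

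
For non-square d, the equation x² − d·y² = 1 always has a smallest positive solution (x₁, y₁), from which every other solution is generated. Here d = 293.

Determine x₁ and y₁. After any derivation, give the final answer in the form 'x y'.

12320649 719780

√293 → a₀=17, period (8,1,1,8,34); ℓ=5 odd so k=9
i=0: a=17 ⇒ p=17, q=1
…
i=2: a=1 ⇒ p=154, q=9
i=3: a=1 ⇒ p=291, q=17
…
i=5: a=34 ⇒ p=84679, q=4947
i=6: a=8 ⇒ p=679914, q=39721
i=7: a=1 ⇒ p=764593, q=44668
i=8: a=1 ⇒ p=1444507, q=84389
i=9: a=8 ⇒ p=12320649, q=719780
fundamental: x₁=12320649, y₁=719780  (since 151798391781201 − 293·518083248400 = 1)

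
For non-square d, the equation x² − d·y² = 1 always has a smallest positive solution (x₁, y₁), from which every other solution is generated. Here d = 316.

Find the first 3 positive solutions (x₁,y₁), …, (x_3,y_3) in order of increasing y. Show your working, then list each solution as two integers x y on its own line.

√316 → a₀=17, period (1,3,2,8,2,3,1,34); ℓ=8 even so k=7
i=0: a=17 ⇒ p=17, q=1
…
i=6: a=3 ⇒ p=9937, q=559
i=7: a=1 ⇒ p=12799, q=720
(x₁, y₁) = (12799, 720);  12799² − 316·720² = 1 ✓
(x_2, y_2) = (12799·12799 + 316·720·720, 12799·720 + 720·12799) = (327628801, 18430560)
(x_3, y_3) = (12799·327628801 + 316·720·18430560, 12799·18430560 + 720·327628801) = (8386642035199, 471785474160)

12799 720
327628801 18430560
8386642035199 471785474160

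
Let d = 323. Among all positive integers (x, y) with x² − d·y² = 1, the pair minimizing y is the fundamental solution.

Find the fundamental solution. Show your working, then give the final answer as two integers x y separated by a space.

18 1

√323 = [17; 1,34, …], period ℓ=2 (even) → k=1
a_0=17:  p_0=17·1+0=17,  q_0=17·0+1=1
a_1=1:  p_1=1·17+1=18,  q_1=1·1+0=1
→ (18, 1).  Check: 18²=324, 323·1²=323, difference 1.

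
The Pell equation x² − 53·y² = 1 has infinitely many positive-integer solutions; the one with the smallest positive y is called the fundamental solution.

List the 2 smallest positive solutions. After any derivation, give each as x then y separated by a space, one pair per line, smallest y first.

66249 9100
8777860001 1205731800

[7; 3,1,1,3,14] for √53; ℓ=5 ⇒ convergent index 9
k=0  a_k=7  p_k/q_k = 7/1
…
k=4  a_k=3  p_k/q_k = 182/25
…
k=8  a_k=1  p_k/q_k = 18557/2549
k=9  a_k=3  p_k/q_k = 66249/9100
→ (66249, 9100).  Check: 66249²=4388930001, 53·9100²=4388930000, difference 1.
(66249+9100√53)^2 = 8777860001 + 1205731800√53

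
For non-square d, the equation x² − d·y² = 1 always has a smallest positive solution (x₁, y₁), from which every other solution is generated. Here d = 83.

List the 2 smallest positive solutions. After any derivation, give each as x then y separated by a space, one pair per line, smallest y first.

82 9
13447 1476

d=83: √d = [9; 9,18] (ℓ=2, even), read p_1/q_1
k=0  a_k=9  p_k/q_k = 9/1
k=1  a_k=9  p_k/q_k = 82/9
(x₁, y₁) = (82, 9);  82² − 83·9² = 1 ✓
(82+9√83)^2 = 13447 + 1476√83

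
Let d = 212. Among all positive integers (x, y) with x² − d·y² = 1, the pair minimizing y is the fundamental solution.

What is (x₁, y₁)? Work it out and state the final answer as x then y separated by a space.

[14; 1,1,3,1,1,…,1,1,28] for √212; ℓ=14 ⇒ convergent index 13
step 0: (14, 1)  from 14·(1,0) + (0,1)
…
step 2: (29, 2)  from 1·(15,1) + (14,1)
step 3: (102, 7)  from 3·(29,2) + (15,1)
step 4: (131, 9)  from 1·(102,7) + (29,2)
…
step 6: (364, 25)  from 1·(233,16) + (131,9)
step 7: (2417, 166)  from 6·(364,25) + (233,16)
step 8: (2781, 191)  from 1·(2417,166) + (364,25)
step 9: (5198, 357)  from 1·(2781,191) + (2417,166)
…
step 11: (29135, 2001)  from 3·(7979,548) + (5198,357)
step 12: (37114, 2549)  from 1·(29135,2001) + (7979,548)
step 13: (66249, 4550)  from 1·(37114,2549) + (29135,2001)
fundamental: x₁=66249, y₁=4550  (since 4388930001 − 212·20702500 = 1)

66249 4550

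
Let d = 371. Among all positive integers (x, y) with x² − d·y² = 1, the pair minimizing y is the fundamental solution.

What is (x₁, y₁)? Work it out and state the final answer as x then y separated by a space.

1695 88

[19; 3,1,4,1,3,38] for √371; ℓ=6 ⇒ convergent index 5
i=0: a=19 ⇒ p=19, q=1
i=1: a=3 ⇒ p=58, q=3
…
i=3: a=4 ⇒ p=366, q=19
i=4: a=1 ⇒ p=443, q=23
i=5: a=3 ⇒ p=1695, q=88
→ (1695, 88).  Check: 1695²=2873025, 371·88²=2873024, difference 1.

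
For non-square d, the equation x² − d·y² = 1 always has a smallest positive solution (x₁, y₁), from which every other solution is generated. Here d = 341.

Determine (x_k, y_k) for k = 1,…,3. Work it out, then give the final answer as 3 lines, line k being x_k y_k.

√341 = [18; 2,6,1,8,2,…,6,2,36, …], period ℓ=14 (even) → k=13
k=0  a_k=18  p_k/q_k = 18/1
…
k=4  a_k=8  p_k/q_k = 2456/133
…
k=7  a_k=2  p_k/q_k = 20479/1109
k=8  a_k=1  p_k/q_k = 28124/1523
k=9  a_k=2  p_k/q_k = 76727/4155
…
k=12  a_k=6  p_k/q_k = 4953942/268271
k=13  a_k=2  p_k/q_k = 10626551/575460
(x₁, y₁) = (10626551, 575460);  10626551² − 341·575460² = 1 ✓
n=2: (10626551,575460)∘(10626551,575460) = (10626551·10626551+341·575460·575460, 10626551·575460+575460·10626551) = (225847172311201,12230310076920)
n=3: (225847172311201,12230310076920)∘(10626551,575460) = (10626551·225847172311201+341·575460·12230310076920, 10626551·12230310076920+575460·225847172311201) = (4799952989541519968951,259932027556408030380)

10626551 575460
225847172311201 12230310076920
4799952989541519968951 259932027556408030380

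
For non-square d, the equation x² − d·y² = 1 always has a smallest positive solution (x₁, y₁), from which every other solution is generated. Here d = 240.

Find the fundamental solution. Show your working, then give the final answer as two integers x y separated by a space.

31 2

√240 = [15; 2,30, …], period ℓ=2 (even) → k=1
a_0=15:  p_0=15·1+0=15,  q_0=15·0+1=1
a_1=2:  p_1=2·15+1=31,  q_1=2·1+0=2
→ (31, 2).  Check: 31²=961, 240·2²=960, difference 1.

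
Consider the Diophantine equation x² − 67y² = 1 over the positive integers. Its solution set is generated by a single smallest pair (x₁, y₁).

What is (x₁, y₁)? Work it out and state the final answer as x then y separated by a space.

d=67: √d = [8; 5,2,1,1,7,1,1,2,5,16] (ℓ=10, even), read p_9/q_9
a_0=8:  p_0=8·1+0=8,  q_0=8·0+1=1
…
a_3=1:  p_3=1·90+41=131,  q_3=1·11+5=16
a_4=1:  p_4=1·131+90=221,  q_4=1·16+11=27
…
a_6=1:  p_6=1·1678+221=1899,  q_6=1·205+27=232
a_7=1:  p_7=1·1899+1678=3577,  q_7=1·232+205=437
a_8=2:  p_8=2·3577+1899=9053,  q_8=2·437+232=1106
a_9=5:  p_9=5·9053+3577=48842,  q_9=5·1106+437=5967
→ (48842, 5967).  Check: 48842²=2385540964, 67·5967²=2385540963, difference 1.

48842 5967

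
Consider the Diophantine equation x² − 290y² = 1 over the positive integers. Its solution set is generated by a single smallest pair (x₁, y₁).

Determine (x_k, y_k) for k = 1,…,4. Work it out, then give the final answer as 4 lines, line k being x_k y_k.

√290 → a₀=17, period (34); ℓ=1 odd so k=1
step 0: (17, 1)  from 17·(1,0) + (0,1)
step 1: (579, 34)  from 34·(17,1) + (1,0)
→ (579, 34).  Check: 579²=335241, 290·34²=335240, difference 1.
k=2:  x_2 = 579·579+290·34·34 = 670481,  y_2 = 579·34+34·579 = 39372
k=3:  x_3 = 579·670481+290·34·39372 = 776416419,  y_3 = 579·39372+34·670481 = 45592742
k=4:  x_4 = 579·776416419+290·34·45592742 = 899089542721,  y_4 = 579·45592742+34·776416419 = 52796355864

579 34
670481 39372
776416419 45592742
899089542721 52796355864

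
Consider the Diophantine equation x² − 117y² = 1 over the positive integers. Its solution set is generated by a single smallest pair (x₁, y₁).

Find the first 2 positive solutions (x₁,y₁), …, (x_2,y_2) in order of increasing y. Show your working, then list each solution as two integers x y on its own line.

√117 → a₀=10, period (1,4,2,4,1,20); ℓ=6 even so k=5
i=0: a=10 ⇒ p=10, q=1
…
i=2: a=4 ⇒ p=54, q=5
…
i=4: a=4 ⇒ p=530, q=49
i=5: a=1 ⇒ p=649, q=60
fundamental: x₁=649, y₁=60  (since 421201 − 117·3600 = 1)
(649+60√117)^2 = 842401 + 77880√117

649 60
842401 77880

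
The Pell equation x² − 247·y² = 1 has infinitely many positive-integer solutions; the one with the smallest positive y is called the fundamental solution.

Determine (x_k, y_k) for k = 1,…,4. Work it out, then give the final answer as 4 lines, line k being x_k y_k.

d=247: √d = [15; 1,2,1,1,9,1,9,1,1,2,1,30] (ℓ=12, even), read p_11/q_11
a_0=15:  p_0=15·1+0=15,  q_0=15·0+1=1
a_1=1:  p_1=1·15+1=16,  q_1=1·1+0=1
a_2=2:  p_2=2·16+15=47,  q_2=2·1+1=3
a_3=1:  p_3=1·47+16=63,  q_3=1·3+1=4
a_4=1:  p_4=1·63+47=110,  q_4=1·4+3=7
a_5=9:  p_5=9·110+63=1053,  q_5=9·7+4=67
…
a_7=9:  p_7=9·1163+1053=11520,  q_7=9·74+67=733
a_8=1:  p_8=1·11520+1163=12683,  q_8=1·733+74=807
…
a_10=2:  p_10=2·24203+12683=61089,  q_10=2·1540+807=3887
a_11=1:  p_11=1·61089+24203=85292,  q_11=1·3887+1540=5427
fundamental: x₁=85292, y₁=5427  (since 7274725264 − 247·29452329 = 1)
(85292+5427√247)^2 = 14549450527 + 925759368√247
(85292+5427√247)^3 = 2481903468612476 + 157919736025485√247
(85292+5427√247)^4 = 423373021275241155457 + 26938580249245573872√247

85292 5427
14549450527 925759368
2481903468612476 157919736025485
423373021275241155457 26938580249245573872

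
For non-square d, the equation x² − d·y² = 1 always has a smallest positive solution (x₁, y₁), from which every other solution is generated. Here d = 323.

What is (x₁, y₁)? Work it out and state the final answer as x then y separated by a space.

18 1

[17; 1,34] for √323; ℓ=2 ⇒ convergent index 1
a_0=17:  p_0=17·1+0=17,  q_0=17·0+1=1
a_1=1:  p_1=1·17+1=18,  q_1=1·1+0=1
(x₁, y₁) = (18, 1);  18² − 323·1² = 1 ✓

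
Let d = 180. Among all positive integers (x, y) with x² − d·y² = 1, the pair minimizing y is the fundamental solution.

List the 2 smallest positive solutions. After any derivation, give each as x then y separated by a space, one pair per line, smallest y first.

d=180: √d = [13; 2,2,2,26] (ℓ=4, even), read p_3/q_3
i=0: a=13 ⇒ p=13, q=1
i=1: a=2 ⇒ p=27, q=2
i=2: a=2 ⇒ p=67, q=5
i=3: a=2 ⇒ p=161, q=12
→ (161, 12).  Check: 161²=25921, 180·12²=25920, difference 1.
k=2:  x_2 = 161·161+180·12·12 = 51841,  y_2 = 161·12+12·161 = 3864

161 12
51841 3864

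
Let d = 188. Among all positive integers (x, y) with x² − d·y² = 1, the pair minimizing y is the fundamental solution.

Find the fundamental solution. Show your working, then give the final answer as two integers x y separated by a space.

4607 336

√188 → a₀=13, period (1,2,2,6,2,2,1,26); ℓ=8 even so k=7
i=0: a=13 ⇒ p=13, q=1
…
i=2: a=2 ⇒ p=41, q=3
i=3: a=2 ⇒ p=96, q=7
…
i=5: a=2 ⇒ p=1330, q=97
i=6: a=2 ⇒ p=3277, q=239
i=7: a=1 ⇒ p=4607, q=336
→ (4607, 336).  Check: 4607²=21224449, 188·336²=21224448, difference 1.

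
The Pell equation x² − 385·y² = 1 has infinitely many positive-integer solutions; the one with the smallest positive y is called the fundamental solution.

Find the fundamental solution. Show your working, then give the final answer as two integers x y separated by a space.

√385 → a₀=19, period (1,1,1,1,1,…,1,1,38); ℓ=16 even so k=15
step 0: (19, 1)  from 19·(1,0) + (0,1)
…
step 2: (39, 2)  from 1·(20,1) + (19,1)
…
step 4: (98, 5)  from 1·(59,3) + (39,2)
…
step 7: (726, 37)  from 1·(569,29) + (157,8)
…
step 9: (2747, 140)  from 1·(2021,103) + (726,37)
…
step 11: (13009, 663)  from 1·(10262,523) + (2747,140)
…
step 14: (59551, 3035)  from 1·(36280,1849) + (23271,1186)
step 15: (95831, 4884)  from 1·(59551,3035) + (36280,1849)
→ (95831, 4884).  Check: 95831²=9183580561, 385·4884²=9183580560, difference 1.

95831 4884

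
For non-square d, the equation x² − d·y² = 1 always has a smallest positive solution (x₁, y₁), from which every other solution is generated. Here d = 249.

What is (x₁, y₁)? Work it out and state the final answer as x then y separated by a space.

8553815 542076

√249 = [15; 1,3,1,1,5,…,3,1,30, …], period ℓ=16 (even) → k=15
a_0=15:  p_0=15·1+0=15,  q_0=15·0+1=1
a_1=1:  p_1=1·15+1=16,  q_1=1·1+0=1
a_2=3:  p_2=3·16+15=63,  q_2=3·1+1=4
a_3=1:  p_3=1·63+16=79,  q_3=1·4+1=5
…
a_5=5:  p_5=5·142+79=789,  q_5=5·9+5=50
a_6=1:  p_6=1·789+142=931,  q_6=1·50+9=59
a_7=3:  p_7=3·931+789=3582,  q_7=3·59+50=227
a_8=10:  p_8=10·3582+931=36751,  q_8=10·227+59=2329
a_9=3:  p_9=3·36751+3582=113835,  q_9=3·2329+227=7214
…
a_11=5:  p_11=5·150586+113835=866765,  q_11=5·9543+7214=54929
…
a_13=1:  p_13=1·1017351+866765=1884116,  q_13=1·64472+54929=119401
a_14=3:  p_14=3·1884116+1017351=6669699,  q_14=3·119401+64472=422675
a_15=1:  p_15=1·6669699+1884116=8553815,  q_15=1·422675+119401=542076
→ (8553815, 542076).  Check: 8553815²=73167751054225, 249·542076²=73167751054224, difference 1.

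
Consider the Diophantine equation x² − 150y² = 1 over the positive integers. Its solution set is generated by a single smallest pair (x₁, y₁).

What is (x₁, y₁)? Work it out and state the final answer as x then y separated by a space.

√150 → a₀=12, period (4,24); ℓ=2 even so k=1
step 0: (12, 1)  from 12·(1,0) + (0,1)
step 1: (49, 4)  from 4·(12,1) + (1,0)
(x₁, y₁) = (49, 4);  49² − 150·4² = 1 ✓

49 4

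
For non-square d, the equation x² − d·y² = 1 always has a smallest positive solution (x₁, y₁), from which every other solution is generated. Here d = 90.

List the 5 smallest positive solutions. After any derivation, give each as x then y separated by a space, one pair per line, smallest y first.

19 2
721 76
27379 2886
1039681 109592
39480499 4161610

√90 → a₀=9, period (2,18); ℓ=2 even so k=1
a_0=9:  p_0=9·1+0=9,  q_0=9·0+1=1
a_1=2:  p_1=2·9+1=19,  q_1=2·1+0=2
→ (19, 2).  Check: 19²=361, 90·2²=360, difference 1.
k=2:  x_2 = 19·19+90·2·2 = 721,  y_2 = 19·2+2·19 = 76
k=3:  x_3 = 19·721+90·2·76 = 27379,  y_3 = 19·76+2·721 = 2886
k=4:  x_4 = 19·27379+90·2·2886 = 1039681,  y_4 = 19·2886+2·27379 = 109592
k=5:  x_5 = 19·1039681+90·2·109592 = 39480499,  y_5 = 19·109592+2·1039681 = 4161610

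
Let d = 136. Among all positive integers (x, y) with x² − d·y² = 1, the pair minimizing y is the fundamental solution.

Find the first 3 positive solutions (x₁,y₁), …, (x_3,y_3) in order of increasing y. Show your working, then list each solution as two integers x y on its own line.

35 3
2449 210
171395 14697

√136 = [11; 1,1,1,22, …], period ℓ=4 (even) → k=3
k=0  a_k=11  p_k/q_k = 11/1
…
k=2  a_k=1  p_k/q_k = 23/2
k=3  a_k=1  p_k/q_k = 35/3
(x₁, y₁) = (35, 3);  35² − 136·3² = 1 ✓
(x_2, y_2) = (35·35 + 136·3·3, 35·3 + 3·35) = (2449, 210)
(x_3, y_3) = (35·2449 + 136·3·210, 35·210 + 3·2449) = (171395, 14697)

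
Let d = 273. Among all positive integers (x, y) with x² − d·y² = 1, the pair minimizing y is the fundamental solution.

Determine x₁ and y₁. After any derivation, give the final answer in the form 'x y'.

727 44

√273 → a₀=16, period (1,1,10,1,1,32); ℓ=6 even so k=5
k=0  a_k=16  p_k/q_k = 16/1
…
k=4  a_k=1  p_k/q_k = 380/23
k=5  a_k=1  p_k/q_k = 727/44
→ (727, 44).  Check: 727²=528529, 273·44²=528528, difference 1.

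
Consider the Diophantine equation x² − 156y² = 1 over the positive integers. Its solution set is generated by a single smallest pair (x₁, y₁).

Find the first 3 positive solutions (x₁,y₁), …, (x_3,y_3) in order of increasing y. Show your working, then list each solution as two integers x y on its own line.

√156 → a₀=12, period (2,24); ℓ=2 even so k=1
a_0=12:  p_0=12·1+0=12,  q_0=12·0+1=1
a_1=2:  p_1=2·12+1=25,  q_1=2·1+0=2
(x₁, y₁) = (25, 2);  25² − 156·2² = 1 ✓
(x_2, y_2) = (25·25 + 156·2·2, 25·2 + 2·25) = (1249, 100)
(x_3, y_3) = (25·1249 + 156·2·100, 25·100 + 2·1249) = (62425, 4998)

25 2
1249 100
62425 4998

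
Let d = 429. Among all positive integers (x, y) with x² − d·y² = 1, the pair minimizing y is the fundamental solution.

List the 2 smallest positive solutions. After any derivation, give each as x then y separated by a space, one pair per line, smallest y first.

1524095 73584
4645731138049 224298012960

[20; 1,2,2,9,1,12,1,9,2,2,1,40] for √429; ℓ=12 ⇒ convergent index 11
a_0=20:  p_0=20·1+0=20,  q_0=20·0+1=1
…
a_2=2:  p_2=2·21+20=62,  q_2=2·1+1=3
…
a_4=9:  p_4=9·145+62=1367,  q_4=9·7+3=66
…
a_7=1:  p_7=1·19511+1512=21023,  q_7=1·942+73=1015
a_8=9:  p_8=9·21023+19511=208718,  q_8=9·1015+942=10077
…
a_10=2:  p_10=2·438459+208718=1085636,  q_10=2·21169+10077=52415
a_11=1:  p_11=1·1085636+438459=1524095,  q_11=1·52415+21169=73584
→ (1524095, 73584).  Check: 1524095²=2322865569025, 429·73584²=2322865569024, difference 1.
(1524095+73584√429)^2 = 4645731138049 + 224298012960√429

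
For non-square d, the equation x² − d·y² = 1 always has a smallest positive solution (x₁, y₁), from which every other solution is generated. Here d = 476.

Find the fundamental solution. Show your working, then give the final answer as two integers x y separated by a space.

d=476: √d = [21; 1,4,2,10,2,4,1,42] (ℓ=8, even), read p_7/q_7
step 0: (21, 1)  from 21·(1,0) + (0,1)
step 1: (22, 1)  from 1·(21,1) + (1,0)
step 2: (109, 5)  from 4·(22,1) + (21,1)
step 3: (240, 11)  from 2·(109,5) + (22,1)
…
step 6: (23541, 1079)  from 4·(5258,241) + (2509,115)
step 7: (28799, 1320)  from 1·(23541,1079) + (5258,241)
→ (28799, 1320).  Check: 28799²=829382401, 476·1320²=829382400, difference 1.

28799 1320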